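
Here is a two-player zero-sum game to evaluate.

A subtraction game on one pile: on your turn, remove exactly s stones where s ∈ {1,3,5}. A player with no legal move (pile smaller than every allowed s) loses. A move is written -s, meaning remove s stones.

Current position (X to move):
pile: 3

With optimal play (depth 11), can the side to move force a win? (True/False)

ply 1, X at 3 | -1=+1→2*; -3=+1→0
ply 2, O at 2 | -1=-1→1*
ply 3, X at 1 | -1=+1→0*
ply 4: 0 is terminal -1 (O); from 3 depth 11

X winning at [3]: True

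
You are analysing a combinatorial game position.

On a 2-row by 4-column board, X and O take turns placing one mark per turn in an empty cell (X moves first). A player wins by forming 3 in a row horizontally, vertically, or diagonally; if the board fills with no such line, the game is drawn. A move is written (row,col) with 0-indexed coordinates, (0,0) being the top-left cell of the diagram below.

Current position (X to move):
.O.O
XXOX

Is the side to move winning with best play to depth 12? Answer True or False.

[.O.O/XXOX] X move#1: (0,0):-1/XO.O/XXOX, (0,2):+0/.OXO/XXOX*
[.OXO/XXOX] O move#2: (0,0):+0/OOXO/XXOX*
[OOXO/XXOX] end (terminal +0, X#3); searched .O.O/XXOX to 12

X winning at [.O.O/XXOX]: False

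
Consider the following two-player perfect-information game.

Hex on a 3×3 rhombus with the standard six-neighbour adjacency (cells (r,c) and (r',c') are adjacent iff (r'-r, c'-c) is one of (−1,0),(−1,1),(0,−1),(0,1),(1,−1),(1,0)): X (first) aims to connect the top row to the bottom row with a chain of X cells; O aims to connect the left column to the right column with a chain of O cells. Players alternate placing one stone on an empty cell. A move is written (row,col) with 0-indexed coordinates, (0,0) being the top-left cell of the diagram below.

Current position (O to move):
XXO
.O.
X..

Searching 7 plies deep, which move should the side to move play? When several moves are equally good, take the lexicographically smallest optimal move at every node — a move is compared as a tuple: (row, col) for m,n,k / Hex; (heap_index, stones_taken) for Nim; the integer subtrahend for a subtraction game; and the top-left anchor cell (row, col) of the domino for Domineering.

ply 1, O at XXO/.O./X.. | (1,0)=+1→XXO/OO./X..*; (1,2)=-1→XXO/.OO/X..; (2,1)=-1→XXO/.O./XO.; (2,2)=-1→XXO/.O./X.O
ply 2: XXO/OO./X.. is terminal -1 (X); from XXO/.O./X.. depth 7

O's best at [XXO/.O./X..]: (1,0)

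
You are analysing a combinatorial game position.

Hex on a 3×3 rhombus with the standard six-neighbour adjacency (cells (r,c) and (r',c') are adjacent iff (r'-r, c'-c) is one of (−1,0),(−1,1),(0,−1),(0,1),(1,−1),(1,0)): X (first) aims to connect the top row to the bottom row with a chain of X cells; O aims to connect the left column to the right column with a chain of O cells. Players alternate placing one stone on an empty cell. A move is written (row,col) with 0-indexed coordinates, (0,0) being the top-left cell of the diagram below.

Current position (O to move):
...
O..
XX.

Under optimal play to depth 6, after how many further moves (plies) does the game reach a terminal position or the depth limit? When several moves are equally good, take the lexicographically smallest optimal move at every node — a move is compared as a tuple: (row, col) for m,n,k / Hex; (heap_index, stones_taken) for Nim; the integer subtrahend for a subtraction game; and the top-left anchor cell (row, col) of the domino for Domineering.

PV length from [.../O../XX.]: 3 plies

p1 O@[.../O../XX.]: (0,0)[O../O../XX.]-1 (0,1)[.O./O../XX.]-1 (0,2)[..O/O../XX.]+1* (1,1)[.../OO./XX.]+1 (1,2)[.../O.O/XX.]-1 (2,2)[.../O../XXO]-1
p2 X@[..O/O../XX.]: (0,0)[X.O/O../XX.]-1* (0,1)[.XO/O../XX.]-1 (1,1)[..O/OX./XX.]-1 (1,2)[..O/O.X/XX.]-1 (2,2)[..O/O../XXX]-1
p3 O@[X.O/O../XX.]: (0,1)[XOO/O../XX.]+1* (1,1)[X.O/OO./XX.]+1 (1,2)[X.O/O.O/XX.]+1 (2,2)[X.O/O../XXO]+1
p4 X@[XOO/O../XX.] terminal -1; root [.../O../XX.] d6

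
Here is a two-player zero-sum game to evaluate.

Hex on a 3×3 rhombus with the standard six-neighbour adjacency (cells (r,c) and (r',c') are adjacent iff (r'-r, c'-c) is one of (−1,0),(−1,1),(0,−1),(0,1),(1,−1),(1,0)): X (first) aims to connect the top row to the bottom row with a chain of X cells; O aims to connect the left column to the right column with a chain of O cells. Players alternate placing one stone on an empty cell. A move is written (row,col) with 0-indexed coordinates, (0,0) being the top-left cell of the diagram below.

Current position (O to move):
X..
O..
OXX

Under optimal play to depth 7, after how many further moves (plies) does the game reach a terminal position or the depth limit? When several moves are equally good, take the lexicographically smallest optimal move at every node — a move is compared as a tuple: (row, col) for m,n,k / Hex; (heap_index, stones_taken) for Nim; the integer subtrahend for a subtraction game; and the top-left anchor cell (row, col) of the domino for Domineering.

[X../O../OXX] O move#1: (0,1):-1/XO./O../OXX, (0,2):+1/X.O/O../OXX*, (1,1):+1/X../OO./OXX, (1,2):-1/X../O.O/OXX
[X.O/O../OXX] X move#2: (0,1):-1/XXO/O../OXX*, (1,1):-1/X.O/OX./OXX, (1,2):-1/X.O/O.X/OXX
[XXO/O../OXX] O move#3: (1,1):+1/XXO/OO./OXX*, (1,2):-1/XXO/O.O/OXX
[XXO/OO./OXX] end (terminal -1, X#4); searched X../O../OXX to 7

PV length from [X../O../OXX]: 3 plies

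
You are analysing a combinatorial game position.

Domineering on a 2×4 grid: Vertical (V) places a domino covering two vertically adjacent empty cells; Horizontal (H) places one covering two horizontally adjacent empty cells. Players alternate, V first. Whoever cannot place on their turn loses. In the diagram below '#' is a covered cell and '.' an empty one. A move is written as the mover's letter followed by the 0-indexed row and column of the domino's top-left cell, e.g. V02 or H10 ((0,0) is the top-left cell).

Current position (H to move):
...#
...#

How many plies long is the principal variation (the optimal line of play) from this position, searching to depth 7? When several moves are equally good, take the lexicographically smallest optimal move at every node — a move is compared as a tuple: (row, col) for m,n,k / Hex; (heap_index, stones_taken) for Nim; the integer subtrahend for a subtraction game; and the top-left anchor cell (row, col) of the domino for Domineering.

PV length from [...#/...#]: 3 plies

p1 H@[...#/...#]: H00[##.#/...#]+1* H01[.###/...#]+1 H10[...#/##.#]+1 H11[...#/.###]+1
p2 V@[##.#/...#]: V02[####/..##]-1*
p3 H@[####/..##]: H10[####/####]+1*
p4 V@[####/####] terminal -1; root [...#/...#] d7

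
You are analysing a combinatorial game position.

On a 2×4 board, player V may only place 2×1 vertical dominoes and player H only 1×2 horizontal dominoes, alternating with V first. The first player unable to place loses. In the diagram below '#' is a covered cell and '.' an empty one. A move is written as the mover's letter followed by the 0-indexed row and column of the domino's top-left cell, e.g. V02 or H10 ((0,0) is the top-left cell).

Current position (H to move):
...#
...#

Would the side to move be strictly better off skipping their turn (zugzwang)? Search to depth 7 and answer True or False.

ply 1, H at ...#/...# | H00=+1→##.#/...#*; H01=+1→.###/...#; H10=+1→...#/##.#; H11=+1→...#/.###
ply 2, V at ##.#/...# | V02=-1→####/..##*
ply 3, H at ####/..## | H10=+1→####/####*
ply 4: ####/#### is terminal -1 (V); from ...#/...# depth 7
if H skipped the turn, V would face:
~ ply 1, V at ...#/...# | V00=-1→#..#/#..#; V01=+1→.#.#/.#.#*; V02=-1→..##/..##
~ ply 2: .#.#/.#.# is terminal -1 (H); from ...#/...# depth 7
compare (H): move=+1 vs pass=-1

zugzwang(...#/...#, H) = False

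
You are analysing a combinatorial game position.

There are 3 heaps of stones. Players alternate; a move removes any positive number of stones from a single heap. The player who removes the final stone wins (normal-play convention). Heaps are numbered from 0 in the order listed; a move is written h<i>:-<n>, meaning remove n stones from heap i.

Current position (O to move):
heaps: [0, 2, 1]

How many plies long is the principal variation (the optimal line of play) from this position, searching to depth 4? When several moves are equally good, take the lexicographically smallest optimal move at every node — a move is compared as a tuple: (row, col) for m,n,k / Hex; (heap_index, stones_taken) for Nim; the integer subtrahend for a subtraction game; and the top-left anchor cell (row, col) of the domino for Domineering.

ply 1, O at (0,2,1) | h1:-1=+1→(0,1,1)*; h1:-2=-1→(0,0,1); h2:-1=-1→(0,2,0)
ply 2, X at (0,1,1) | h1:-1=-1→(0,0,1)*; h2:-1=-1→(0,1,0)
ply 3, O at (0,0,1) | h2:-1=+1→(0,0,0)*
ply 4: (0,0,0) is terminal -1 (X); from (0,2,1) depth 4

PV length from [(0,2,1)]: 3 plies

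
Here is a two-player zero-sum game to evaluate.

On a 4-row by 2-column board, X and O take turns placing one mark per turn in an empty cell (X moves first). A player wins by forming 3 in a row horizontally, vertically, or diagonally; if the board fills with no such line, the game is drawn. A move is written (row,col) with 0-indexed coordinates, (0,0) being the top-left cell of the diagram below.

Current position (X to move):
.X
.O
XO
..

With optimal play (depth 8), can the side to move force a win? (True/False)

[.X/.O/XO/..] X move#1: (0,0):-1/XX/.O/XO/.., (1,0):-1/.X/XO/XO/.., (3,0):-1/.X/.O/XO/X., (3,1):+0/.X/.O/XO/.X*
[.X/.O/XO/.X] O move#2: (0,0):+0/OX/.O/XO/.X*, (1,0):+0/.X/OO/XO/.X, (3,0):+0/.X/.O/XO/OX
[OX/.O/XO/.X] X move#3: (1,0):+0/OX/XO/XO/.X*, (3,0):+0/OX/.O/XO/XX
[OX/XO/XO/.X] O move#4: (3,0):+0/OX/XO/XO/OX*
[OX/XO/XO/OX] end (terminal +0, X#5); searched .X/.O/XO/.. to 8

X winning at [.X/.O/XO/..]: False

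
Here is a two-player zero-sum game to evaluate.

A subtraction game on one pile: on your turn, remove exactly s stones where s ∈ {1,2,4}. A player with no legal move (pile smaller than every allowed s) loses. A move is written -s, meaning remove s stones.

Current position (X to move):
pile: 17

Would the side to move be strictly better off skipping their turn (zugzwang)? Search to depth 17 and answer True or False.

zugzwang(17, X) = False

[17] X move#1: -1:-1/16, -2:+1/15*, -4:-1/13
[15] O move#2: -1:-1/14*, -2:-1/13, -4:-1/11
[14] X move#3: -1:-1/13, -2:+1/12*, -4:-1/10
[12] O move#4: -1:-1/11*, -2:-1/10, -4:-1/8
[11] X move#5: -1:-1/10, -2:+1/9*, -4:-1/7
[9] O move#6: -1:-1/8*, -2:-1/7, -4:-1/5
[8] X move#7: -1:-1/7, -2:+1/6*, -4:-1/4
[6] O move#8: -1:-1/5*, -2:-1/4, -4:-1/2
[5] X move#9: -1:-1/4, -2:+1/3*, -4:-1/1
[3] O move#10: -1:-1/2*, -2:-1/1
[2] X move#11: -1:-1/1, -2:+1/0*
[0] end (terminal -1, O#12); searched 17 to 17
pass branch (O moves first from the same position):
  | [17] O move#1: -1:-1/16, -2:+1/15*, -4:-1/13
  | [15] X move#2: -1:-1/14*, -2:-1/13, -4:-1/11
  | [14] O move#3: -1:-1/13, -2:+1/12*, -4:-1/10
  | [12] X move#4: -1:-1/11*, -2:-1/10, -4:-1/8
  | [11] O move#5: -1:-1/10, -2:+1/9*, -4:-1/7
  | [9] X move#6: -1:-1/8*, -2:-1/7, -4:-1/5
  | [8] O move#7: -1:-1/7, -2:+1/6*, -4:-1/4
  | [6] X move#8: -1:-1/5*, -2:-1/4, -4:-1/2
  | [5] O move#9: -1:-1/4, -2:+1/3*, -4:-1/1
  | [3] X move#10: -1:-1/2*, -2:-1/1
  | [2] O move#11: -1:-1/1, -2:+1/0*
  | [0] end (terminal -1, X#12); searched 17 to 17
X moving scores +1; X passing scores -1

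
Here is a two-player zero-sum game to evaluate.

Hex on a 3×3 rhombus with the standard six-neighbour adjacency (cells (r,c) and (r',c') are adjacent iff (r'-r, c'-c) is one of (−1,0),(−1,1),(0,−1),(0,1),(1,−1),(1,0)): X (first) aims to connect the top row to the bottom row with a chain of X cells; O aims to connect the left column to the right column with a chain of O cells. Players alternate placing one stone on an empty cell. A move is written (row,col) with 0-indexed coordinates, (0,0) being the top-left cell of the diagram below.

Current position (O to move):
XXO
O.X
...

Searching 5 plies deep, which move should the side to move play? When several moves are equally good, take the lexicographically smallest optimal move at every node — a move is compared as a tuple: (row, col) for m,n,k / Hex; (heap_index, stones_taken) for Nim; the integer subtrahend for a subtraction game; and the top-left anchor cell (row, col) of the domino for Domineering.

O's best at [XXO/O.X/...]: (1,1)

p1 O@[XXO/O.X/...]: (1,1)[XXO/OOX/...]+1* (2,0)[XXO/O.X/O..]-1 (2,1)[XXO/O.X/.O.]-1 (2,2)[XXO/O.X/..O]-1
p2 X@[XXO/OOX/...] terminal -1; root [XXO/O.X/...] d5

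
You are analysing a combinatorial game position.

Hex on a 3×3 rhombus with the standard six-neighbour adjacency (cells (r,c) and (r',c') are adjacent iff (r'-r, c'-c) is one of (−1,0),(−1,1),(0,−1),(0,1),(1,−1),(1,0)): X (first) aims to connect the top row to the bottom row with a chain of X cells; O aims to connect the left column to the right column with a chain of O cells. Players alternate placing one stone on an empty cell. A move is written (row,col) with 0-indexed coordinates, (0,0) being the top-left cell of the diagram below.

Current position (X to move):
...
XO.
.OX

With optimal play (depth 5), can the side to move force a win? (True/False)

X winning at [.../XO./.OX]: True

p1 X@[.../XO./.OX]: (0,0)[X../XO./.OX]-1 (0,1)[.X./XO./.OX]-1 (0,2)[..X/XO./.OX]+1* (1,2)[.../XOX/.OX]+1 (2,0)[.../XO./XOX]+1
p2 O@[..X/XO./.OX]: (0,0)[O.X/XO./.OX]-1* (0,1)[.OX/XO./.OX]-1 (1,2)[..X/XOO/.OX]-1 (2,0)[..X/XO./OOX]-1
p3 X@[O.X/XO./.OX]: (0,1)[OXX/XO./.OX]+1* (1,2)[O.X/XOX/.OX]+1 (2,0)[O.X/XO./XOX]+1
p4 O@[OXX/XO./.OX]: (1,2)[OXX/XOO/.OX]-1* (2,0)[OXX/XO./OOX]-1
p5 X@[OXX/XOO/.OX]: (2,0)[OXX/XOO/XOX]+1*
p6 O@[OXX/XOO/XOX] terminal -1; root [.../XO./.OX] d5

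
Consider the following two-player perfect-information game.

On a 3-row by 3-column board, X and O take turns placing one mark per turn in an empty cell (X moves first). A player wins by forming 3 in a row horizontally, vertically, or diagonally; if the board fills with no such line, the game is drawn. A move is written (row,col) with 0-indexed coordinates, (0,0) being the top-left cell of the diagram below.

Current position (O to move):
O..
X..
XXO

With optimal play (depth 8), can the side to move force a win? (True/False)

O winning at [O../X../XXO]: True

p1 O@[O../X../XXO]: (0,1)[OO./X../XXO]+1* (0,2)[O.O/X../XXO]+1 (1,1)[O../XO./XXO]+1 (1,2)[O../X.O/XXO]+1
p2 X@[OO./X../XXO]: (0,2)[OOX/X../XXO]-1* (1,1)[OO./XX./XXO]-1 (1,2)[OO./X.X/XXO]-1
p3 O@[OOX/X../XXO]: (1,1)[OOX/XO./XXO]+1* (1,2)[OOX/X.O/XXO]-1
p4 X@[OOX/XO./XXO] terminal -1; root [O../X../XXO] d8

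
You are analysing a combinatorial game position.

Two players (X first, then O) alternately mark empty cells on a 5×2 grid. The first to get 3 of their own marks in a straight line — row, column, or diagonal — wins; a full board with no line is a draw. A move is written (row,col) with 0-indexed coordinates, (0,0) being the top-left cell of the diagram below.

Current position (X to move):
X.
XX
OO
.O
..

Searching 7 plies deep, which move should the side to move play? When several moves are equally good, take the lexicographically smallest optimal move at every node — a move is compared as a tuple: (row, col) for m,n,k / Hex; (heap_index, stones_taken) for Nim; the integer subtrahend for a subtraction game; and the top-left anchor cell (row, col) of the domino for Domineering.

X's best at [X./XX/OO/.O/..]: (4,1)

p1 X@[X./XX/OO/.O/..]: (0,1)[XX/XX/OO/.O/..]-1 (3,0)[X./XX/OO/XO/..]-1 (4,0)[X./XX/OO/.O/X.]-1 (4,1)[X./XX/OO/.O/.X]+0*
p2 O@[X./XX/OO/.O/.X]: (0,1)[XO/XX/OO/.O/.X]+0* (3,0)[X./XX/OO/OO/.X]+0 (4,0)[X./XX/OO/.O/OX]+0
p3 X@[XO/XX/OO/.O/.X]: (3,0)[XO/XX/OO/XO/.X]+0* (4,0)[XO/XX/OO/.O/XX]+0
p4 O@[XO/XX/OO/XO/.X]: (4,0)[XO/XX/OO/XO/OX]+0*
p5 X@[XO/XX/OO/XO/OX] terminal +0; root [X./XX/OO/.O/..] d7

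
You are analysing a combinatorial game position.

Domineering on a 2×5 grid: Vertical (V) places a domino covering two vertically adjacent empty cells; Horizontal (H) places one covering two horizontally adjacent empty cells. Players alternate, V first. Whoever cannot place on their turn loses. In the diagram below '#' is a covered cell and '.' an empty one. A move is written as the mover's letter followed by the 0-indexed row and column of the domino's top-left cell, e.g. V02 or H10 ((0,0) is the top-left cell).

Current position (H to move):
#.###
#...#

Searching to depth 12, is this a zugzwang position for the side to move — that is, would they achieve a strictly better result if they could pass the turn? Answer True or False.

p1 H@[#.###/#...#]: H11[#.###/###.#]+1* H12[#.###/#.###]-1
p2 V@[#.###/###.#] terminal -1; root [#.###/#...#] d12
if H skipped the turn, V would face:
~ p1 V@[#.###/#...#]: V01[#####/##..#]-1*
~ p2 H@[#####/##..#]: H12[#####/#####]+1*
~ p3 V@[#####/#####] terminal -1; root [#.###/#...#] d12
compare (H): move=+1 vs pass=+1

zugzwang(#.###/#...#, H) = False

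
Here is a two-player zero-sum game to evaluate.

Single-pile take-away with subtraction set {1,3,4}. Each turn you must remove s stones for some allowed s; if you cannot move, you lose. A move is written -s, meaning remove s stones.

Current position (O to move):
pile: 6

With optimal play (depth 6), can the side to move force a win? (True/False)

[6] O move#1: -1:-1/5, -3:-1/3, -4:+1/2*
[2] X move#2: -1:-1/1*
[1] O move#3: -1:+1/0*
[0] end (terminal -1, X#4); searched 6 to 6

O winning at [6]: True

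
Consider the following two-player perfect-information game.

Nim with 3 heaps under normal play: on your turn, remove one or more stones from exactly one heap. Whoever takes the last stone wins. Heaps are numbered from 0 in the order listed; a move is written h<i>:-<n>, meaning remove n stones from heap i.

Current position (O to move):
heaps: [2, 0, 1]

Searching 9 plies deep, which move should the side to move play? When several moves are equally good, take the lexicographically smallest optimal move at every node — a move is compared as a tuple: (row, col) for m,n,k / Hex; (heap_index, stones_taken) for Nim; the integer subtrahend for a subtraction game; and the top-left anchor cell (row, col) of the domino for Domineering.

p1 O@[(2,0,1)]: h0:-1[(1,0,1)]+1* h0:-2[(0,0,1)]-1 h2:-1[(2,0,0)]-1
p2 X@[(1,0,1)]: h0:-1[(0,0,1)]-1* h2:-1[(1,0,0)]-1
p3 O@[(0,0,1)]: h2:-1[(0,0,0)]+1*
p4 X@[(0,0,0)] terminal -1; root [(2,0,1)] d9

O's best at [(2,0,1)]: h0:-1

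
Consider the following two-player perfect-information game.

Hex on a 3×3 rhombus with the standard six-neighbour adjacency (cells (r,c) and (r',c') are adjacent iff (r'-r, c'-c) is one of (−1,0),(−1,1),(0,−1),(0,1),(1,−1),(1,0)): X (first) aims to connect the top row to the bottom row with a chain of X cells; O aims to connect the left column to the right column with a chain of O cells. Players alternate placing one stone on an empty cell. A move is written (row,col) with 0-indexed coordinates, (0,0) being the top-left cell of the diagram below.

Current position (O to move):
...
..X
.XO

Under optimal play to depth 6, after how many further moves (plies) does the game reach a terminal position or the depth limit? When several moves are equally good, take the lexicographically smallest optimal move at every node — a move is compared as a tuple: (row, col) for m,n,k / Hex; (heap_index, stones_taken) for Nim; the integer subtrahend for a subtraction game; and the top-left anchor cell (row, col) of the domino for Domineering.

PV length from [.../..X/.XO]: 6 plies

p1 O@[.../..X/.XO]: (0,0)[O../..X/.XO]-1* (0,1)[.O./..X/.XO]-1 (0,2)[..O/..X/.XO]-1 (1,0)[.../O.X/.XO]-1 (1,1)[.../.OX/.XO]-1 (2,0)[.../..X/OXO]-1
p2 X@[O../..X/.XO]: (0,1)[OX./..X/.XO]+1* (0,2)[O.X/..X/.XO]+1 (1,0)[O../X.X/.XO]+1 (1,1)[O../.XX/.XO]+1 (2,0)[O../..X/XXO]+1
p3 O@[OX./..X/.XO]: (0,2)[OXO/..X/.XO]-1* (1,0)[OX./O.X/.XO]-1 (1,1)[OX./.OX/.XO]-1 (2,0)[OX./..X/OXO]-1
p4 X@[OXO/..X/.XO]: (1,0)[OXO/X.X/.XO]+1* (1,1)[OXO/.XX/.XO]+1 (2,0)[OXO/..X/XXO]+1
p5 O@[OXO/X.X/.XO]: (1,1)[OXO/XOX/.XO]-1* (2,0)[OXO/X.X/OXO]-1
p6 X@[OXO/XOX/.XO]: (2,0)[OXO/XOX/XXO]+1*
p7 O@[OXO/XOX/XXO] terminal -1; root [.../..X/.XO] d6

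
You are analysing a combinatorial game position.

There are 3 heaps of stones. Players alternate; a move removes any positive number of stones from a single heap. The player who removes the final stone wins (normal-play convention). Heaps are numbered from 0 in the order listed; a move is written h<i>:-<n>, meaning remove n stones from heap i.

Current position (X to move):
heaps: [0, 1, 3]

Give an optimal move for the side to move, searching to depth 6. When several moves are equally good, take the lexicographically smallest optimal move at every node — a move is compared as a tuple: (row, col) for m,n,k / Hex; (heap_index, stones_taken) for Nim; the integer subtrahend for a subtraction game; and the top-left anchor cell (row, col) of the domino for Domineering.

X's best at [(0,1,3)]: h2:-2

p1 X@[(0,1,3)]: h1:-1[(0,0,3)]-1 h2:-1[(0,1,2)]-1 h2:-2[(0,1,1)]+1* h2:-3[(0,1,0)]-1
p2 O@[(0,1,1)]: h1:-1[(0,0,1)]-1* h2:-1[(0,1,0)]-1
p3 X@[(0,0,1)]: h2:-1[(0,0,0)]+1*
p4 O@[(0,0,0)] terminal -1; root [(0,1,3)] d6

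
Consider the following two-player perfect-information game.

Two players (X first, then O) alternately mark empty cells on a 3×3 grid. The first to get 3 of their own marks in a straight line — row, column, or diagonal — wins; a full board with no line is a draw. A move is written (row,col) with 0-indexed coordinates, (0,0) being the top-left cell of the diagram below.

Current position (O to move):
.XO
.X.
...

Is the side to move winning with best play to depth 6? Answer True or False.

O winning at [.XO/.X./...]: False

[.XO/.X./...] O move#1: (0,0):-1/OXO/.X./..., (1,0):-1/.XO/OX./..., (1,2):-1/.XO/.XO/..., (2,0):-1/.XO/.X./O.., (2,1):+0/.XO/.X./.O.*, (2,2):-1/.XO/.X./..O
[.XO/.X./.O.] X move#2: (0,0):-1/XXO/.X./.O., (1,0):+0/.XO/XX./.O.*, (1,2):+0/.XO/.XX/.O., (2,0):+0/.XO/.X./XO., (2,2):+0/.XO/.X./.OX
[.XO/XX./.O.] O move#3: (0,0):-1/OXO/XX./.O., (1,2):+0/.XO/XXO/.O.*, (2,0):-1/.XO/XX./OO., (2,2):-1/.XO/XX./.OO
[.XO/XXO/.O.] X move#4: (0,0):-1/XXO/XXO/.O., (2,0):-1/.XO/XXO/XO., (2,2):+0/.XO/XXO/.OX*
[.XO/XXO/.OX] O move#5: (0,0):+0/OXO/XXO/.OX*, (2,0):-1/.XO/XXO/OOX
[OXO/XXO/.OX] X move#6: (2,0):+0/OXO/XXO/XOX*
[OXO/XXO/XOX] end (terminal +0, O#7); searched .XO/.X./... to 6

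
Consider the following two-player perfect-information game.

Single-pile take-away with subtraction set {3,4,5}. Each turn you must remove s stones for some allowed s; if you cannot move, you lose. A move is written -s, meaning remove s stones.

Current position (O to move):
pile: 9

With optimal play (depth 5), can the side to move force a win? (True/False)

O winning at [9]: False

p1 O@[9]: -3[6]-1* -4[5]-1 -5[4]-1
p2 X@[6]: -3[3]-1 -4[2]+1* -5[1]+1
p3 O@[2] terminal -1; root [9] d5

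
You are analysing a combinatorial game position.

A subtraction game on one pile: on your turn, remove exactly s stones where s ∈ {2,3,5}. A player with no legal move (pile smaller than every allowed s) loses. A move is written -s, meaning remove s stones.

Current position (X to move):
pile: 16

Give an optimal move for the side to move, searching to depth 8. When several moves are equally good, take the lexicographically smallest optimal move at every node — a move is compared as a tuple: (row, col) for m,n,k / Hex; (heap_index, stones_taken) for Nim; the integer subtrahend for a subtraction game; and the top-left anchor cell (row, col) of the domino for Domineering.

p1 X@[16]: -2[14]+1* -3[13]-1 -5[11]-1
p2 O@[14]: -2[12]-1* -3[11]-1 -5[9]-1
p3 X@[12]: -2[10]-1 -3[9]-1 -5[7]+1*
p4 O@[7]: -2[5]-1* -3[4]-1 -5[2]-1
p5 X@[5]: -2[3]-1 -3[2]-1 -5[0]+1*
p6 O@[0] terminal -1; root [16] d8

X's best at [16]: -2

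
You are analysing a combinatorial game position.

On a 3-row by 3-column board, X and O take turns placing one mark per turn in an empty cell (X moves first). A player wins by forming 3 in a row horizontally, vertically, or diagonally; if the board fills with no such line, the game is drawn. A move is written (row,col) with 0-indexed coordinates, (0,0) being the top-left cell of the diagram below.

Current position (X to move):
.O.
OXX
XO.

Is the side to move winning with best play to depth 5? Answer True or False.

X winning at [.O./OXX/XO.]: True

p1 X@[.O./OXX/XO.]: (0,0)[XO./OXX/XO.]+1* (0,2)[.OX/OXX/XO.]+1 (2,2)[.O./OXX/XOX]+1
p2 O@[XO./OXX/XO.]: (0,2)[XOO/OXX/XO.]-1* (2,2)[XO./OXX/XOO]-1
p3 X@[XOO/OXX/XO.]: (2,2)[XOO/OXX/XOX]+1*
p4 O@[XOO/OXX/XOX] terminal -1; root [.O./OXX/XO.] d5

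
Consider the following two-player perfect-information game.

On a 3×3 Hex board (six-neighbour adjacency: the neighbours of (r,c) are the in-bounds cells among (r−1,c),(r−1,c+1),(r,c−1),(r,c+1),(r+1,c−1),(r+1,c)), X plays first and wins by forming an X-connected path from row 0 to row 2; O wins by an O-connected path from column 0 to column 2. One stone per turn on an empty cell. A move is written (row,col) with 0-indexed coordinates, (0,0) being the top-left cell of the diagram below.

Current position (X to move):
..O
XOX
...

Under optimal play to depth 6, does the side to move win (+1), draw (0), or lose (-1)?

value(..O/XOX/..., X) = +1

[..O/XOX/...] X move#1: (0,0):-1/X.O/XOX/..., (0,1):-1/.XO/XOX/..., (2,0):+1/..O/XOX/X..*, (2,1):-1/..O/XOX/.X., (2,2):-1/..O/XOX/..X
[..O/XOX/X..] O move#2: (0,0):-1/O.O/XOX/X..*, (0,1):-1/.OO/XOX/X.., (2,1):-1/..O/XOX/XO., (2,2):-1/..O/XOX/X.O
[O.O/XOX/X..] X move#3: (0,1):+1/OXO/XOX/X..*, (2,1):-1/O.O/XOX/XX., (2,2):-1/O.O/XOX/X.X
[OXO/XOX/X..] end (terminal -1, O#4); searched ..O/XOX/... to 6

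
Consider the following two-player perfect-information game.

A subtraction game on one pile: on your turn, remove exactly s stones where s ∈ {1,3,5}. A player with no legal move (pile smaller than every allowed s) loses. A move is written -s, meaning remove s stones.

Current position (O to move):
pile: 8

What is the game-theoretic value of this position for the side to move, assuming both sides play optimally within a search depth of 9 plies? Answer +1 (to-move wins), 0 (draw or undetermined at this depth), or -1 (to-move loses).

value(8, O) = -1

p1 O@[8]: -1[7]-1* -3[5]-1 -5[3]-1
p2 X@[7]: -1[6]+1* -3[4]+1 -5[2]+1
p3 O@[6]: -1[5]-1* -3[3]-1 -5[1]-1
p4 X@[5]: -1[4]+1* -3[2]+1 -5[0]+1
p5 O@[4]: -1[3]-1* -3[1]-1
p6 X@[3]: -1[2]+1* -3[0]+1
p7 O@[2]: -1[1]-1*
p8 X@[1]: -1[0]+1*
p9 O@[0] terminal -1; root [8] d9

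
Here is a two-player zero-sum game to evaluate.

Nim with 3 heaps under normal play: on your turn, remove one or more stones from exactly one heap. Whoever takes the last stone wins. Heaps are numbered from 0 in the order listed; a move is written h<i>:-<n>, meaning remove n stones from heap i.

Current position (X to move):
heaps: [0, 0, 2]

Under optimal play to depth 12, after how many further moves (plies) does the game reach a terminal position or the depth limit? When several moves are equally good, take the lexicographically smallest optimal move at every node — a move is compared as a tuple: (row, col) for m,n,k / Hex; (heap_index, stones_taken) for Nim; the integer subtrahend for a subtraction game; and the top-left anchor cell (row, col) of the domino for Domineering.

PV length from [(0,0,2)]: 1 ply

ply 1, X at (0,0,2) | h2:-1=-1→(0,0,1); h2:-2=+1→(0,0,0)*
ply 2: (0,0,0) is terminal -1 (O); from (0,0,2) depth 12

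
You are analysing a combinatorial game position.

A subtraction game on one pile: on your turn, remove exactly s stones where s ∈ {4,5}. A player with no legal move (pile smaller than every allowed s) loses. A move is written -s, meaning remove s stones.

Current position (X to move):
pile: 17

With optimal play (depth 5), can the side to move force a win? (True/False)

X winning at [17]: True

[17] X move#1: -4:-1/13, -5:+1/12*
[12] O move#2: -4:-1/8*, -5:-1/7
[8] X move#3: -4:-1/4, -5:+1/3*
[3] end (terminal -1, O#4); searched 17 to 5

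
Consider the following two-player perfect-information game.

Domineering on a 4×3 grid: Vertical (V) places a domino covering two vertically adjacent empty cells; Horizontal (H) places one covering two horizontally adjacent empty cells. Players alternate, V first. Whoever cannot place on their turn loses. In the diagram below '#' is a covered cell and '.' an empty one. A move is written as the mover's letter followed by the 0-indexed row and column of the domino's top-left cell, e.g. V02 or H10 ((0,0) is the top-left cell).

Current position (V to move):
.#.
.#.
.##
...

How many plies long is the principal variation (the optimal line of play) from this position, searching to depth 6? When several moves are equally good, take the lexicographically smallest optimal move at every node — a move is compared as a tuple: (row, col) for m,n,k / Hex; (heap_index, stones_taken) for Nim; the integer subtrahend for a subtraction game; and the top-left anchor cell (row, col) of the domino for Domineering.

PV length from [.#./.#./.##/...]: 3 plies

[.#./.#./.##/...] V move#1: V00:+1/##./##./.##/...*, V02:+1/.##/.##/.##/..., V10:+1/.#./##./###/..., V20:+1/.#./.#./###/#..
[##./##./.##/...] H move#2: H30:-1/##./##./.##/##.*, H31:-1/##./##./.##/.##
[##./##./.##/##.] V move#3: V02:+1/###/###/.##/##.*
[###/###/.##/##.] end (terminal -1, H#4); searched .#./.#./.##/... to 6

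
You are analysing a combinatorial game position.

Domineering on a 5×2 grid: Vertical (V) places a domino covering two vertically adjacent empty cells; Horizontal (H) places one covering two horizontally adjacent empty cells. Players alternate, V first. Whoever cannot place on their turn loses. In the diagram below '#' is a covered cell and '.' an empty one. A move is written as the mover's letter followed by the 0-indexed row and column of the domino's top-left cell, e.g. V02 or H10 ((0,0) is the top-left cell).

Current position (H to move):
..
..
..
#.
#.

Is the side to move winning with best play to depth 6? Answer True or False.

ply 1, H at ../../../#./#. | H00=-1→##/../../#./#.; H10=+1→../##/../#./#.*; H20=-1→../../##/#./#.
ply 2, V at ../##/../#./#. | V21=-1→../##/.#/##/#.*; V31=-1→../##/../##/##
ply 3, H at ../##/.#/##/#. | H00=+1→##/##/.#/##/#.*
ply 4: ##/##/.#/##/#. is terminal -1 (V); from ../../../#./#. depth 6

H winning at [../../../#./#.]: True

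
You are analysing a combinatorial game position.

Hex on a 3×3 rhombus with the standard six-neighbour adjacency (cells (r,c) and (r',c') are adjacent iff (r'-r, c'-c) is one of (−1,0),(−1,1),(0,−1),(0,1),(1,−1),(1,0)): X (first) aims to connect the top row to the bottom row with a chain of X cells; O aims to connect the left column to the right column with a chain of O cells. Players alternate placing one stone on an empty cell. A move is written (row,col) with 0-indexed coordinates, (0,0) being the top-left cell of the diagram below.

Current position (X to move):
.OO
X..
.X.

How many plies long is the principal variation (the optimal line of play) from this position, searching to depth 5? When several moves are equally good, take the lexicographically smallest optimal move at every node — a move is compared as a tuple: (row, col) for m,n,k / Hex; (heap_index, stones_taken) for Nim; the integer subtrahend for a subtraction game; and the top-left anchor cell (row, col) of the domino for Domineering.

[.OO/X../.X.] X move#1: (0,0):+1/XOO/X../.X.*, (1,1):-1/.OO/XX./.X., (1,2):-1/.OO/X.X/.X., (2,0):-1/.OO/X../XX., (2,2):-1/.OO/X../.XX
[XOO/X../.X.] O move#2: (1,1):-1/XOO/XO./.X.*, (1,2):-1/XOO/X.O/.X., (2,0):-1/XOO/X../OX., (2,2):-1/XOO/X../.XO
[XOO/XO./.X.] X move#3: (1,2):-1/XOO/XOX/.X., (2,0):+1/XOO/XO./XX.*, (2,2):-1/XOO/XO./.XX
[XOO/XO./XX.] end (terminal -1, O#4); searched .OO/X../.X. to 5

PV length from [.OO/X../.X.]: 3 plies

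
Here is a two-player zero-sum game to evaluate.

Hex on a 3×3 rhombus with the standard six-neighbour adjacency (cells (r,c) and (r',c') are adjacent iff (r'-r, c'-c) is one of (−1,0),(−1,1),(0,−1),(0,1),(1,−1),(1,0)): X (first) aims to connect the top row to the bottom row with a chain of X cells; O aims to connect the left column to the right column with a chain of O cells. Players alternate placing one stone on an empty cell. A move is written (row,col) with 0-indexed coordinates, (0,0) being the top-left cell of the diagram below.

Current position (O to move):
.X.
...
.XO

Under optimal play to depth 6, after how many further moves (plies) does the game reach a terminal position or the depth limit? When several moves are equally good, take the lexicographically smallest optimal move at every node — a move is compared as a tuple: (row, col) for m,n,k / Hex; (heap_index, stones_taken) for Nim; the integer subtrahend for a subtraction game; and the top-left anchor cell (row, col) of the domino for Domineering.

PV length from [.X./.../.XO]: 5 plies

ply 1, O at .X./.../.XO | (0,0)=-1→OX./.../.XO; (0,2)=-1→.XO/.../.XO; (1,0)=-1→.X./O../.XO; (1,1)=+1→.X./.O./.XO*; (1,2)=-1→.X./..O/.XO; (2,0)=-1→.X./.../OXO
ply 2, X at .X./.O./.XO | (0,0)=-1→XX./.O./.XO*; (0,2)=-1→.XX/.O./.XO; (1,0)=-1→.X./XO./.XO; (1,2)=-1→.X./.OX/.XO; (2,0)=-1→.X./.O./XXO
ply 3, O at XX./.O./.XO | (0,2)=+1→XXO/.O./.XO*; (1,0)=+1→XX./OO./.XO; (1,2)=+1→XX./.OO/.XO; (2,0)=+1→XX./.O./OXO
ply 4, X at XXO/.O./.XO | (1,0)=-1→XXO/XO./.XO*; (1,2)=-1→XXO/.OX/.XO; (2,0)=-1→XXO/.O./XXO
ply 5, O at XXO/XO./.XO | (1,2)=-1→XXO/XOO/.XO; (2,0)=+1→XXO/XO./OXO*
ply 6: XXO/XO./OXO is terminal -1 (X); from .X./.../.XO depth 6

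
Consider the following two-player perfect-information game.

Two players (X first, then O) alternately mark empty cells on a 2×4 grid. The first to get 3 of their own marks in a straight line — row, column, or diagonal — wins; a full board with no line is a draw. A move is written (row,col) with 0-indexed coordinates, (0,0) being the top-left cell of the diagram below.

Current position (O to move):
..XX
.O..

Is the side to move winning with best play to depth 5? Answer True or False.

O winning at [..XX/.O..]: False

ply 1, O at ..XX/.O.. | (0,0)=-1→O.XX/.O..; (0,1)=+0→.OXX/.O..*; (1,0)=-1→..XX/OO..; (1,2)=-1→..XX/.OO.; (1,3)=-1→..XX/.O.O
ply 2, X at .OXX/.O.. | (0,0)=-1→XOXX/.O..; (1,0)=+0→.OXX/XO..*; (1,2)=+0→.OXX/.OX.; (1,3)=+0→.OXX/.O.X
ply 3, O at .OXX/XO.. | (0,0)=+0→OOXX/XO..*; (1,2)=+0→.OXX/XOO.; (1,3)=+0→.OXX/XO.O
ply 4, X at OOXX/XO.. | (1,2)=+0→OOXX/XOX.*; (1,3)=+0→OOXX/XO.X
ply 5, O at OOXX/XOX. | (1,3)=+0→OOXX/XOXO*
ply 6: OOXX/XOXO is terminal +0 (X); from ..XX/.O.. depth 5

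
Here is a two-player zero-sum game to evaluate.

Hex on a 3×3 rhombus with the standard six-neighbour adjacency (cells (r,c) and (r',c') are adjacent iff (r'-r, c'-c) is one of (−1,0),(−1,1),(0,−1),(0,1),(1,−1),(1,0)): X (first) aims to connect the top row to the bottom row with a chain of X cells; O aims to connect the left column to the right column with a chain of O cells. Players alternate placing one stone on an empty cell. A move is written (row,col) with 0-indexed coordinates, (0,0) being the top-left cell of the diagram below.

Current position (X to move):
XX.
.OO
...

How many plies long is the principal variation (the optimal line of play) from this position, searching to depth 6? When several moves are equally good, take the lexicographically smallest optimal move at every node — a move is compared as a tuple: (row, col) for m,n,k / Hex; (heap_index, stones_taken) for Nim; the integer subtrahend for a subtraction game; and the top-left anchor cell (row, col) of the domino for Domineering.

PV length from [XX./.OO/...]: 2 plies

p1 X@[XX./.OO/...]: (0,2)[XXX/.OO/...]-1* (1,0)[XX./XOO/...]-1 (2,0)[XX./.OO/X..]-1 (2,1)[XX./.OO/.X.]-1 (2,2)[XX./.OO/..X]-1
p2 O@[XXX/.OO/...]: (1,0)[XXX/OOO/...]+1* (2,0)[XXX/.OO/O..]+1 (2,1)[XXX/.OO/.O.]+1 (2,2)[XXX/.OO/..O]+1
p3 X@[XXX/OOO/...] terminal -1; root [XX./.OO/...] d6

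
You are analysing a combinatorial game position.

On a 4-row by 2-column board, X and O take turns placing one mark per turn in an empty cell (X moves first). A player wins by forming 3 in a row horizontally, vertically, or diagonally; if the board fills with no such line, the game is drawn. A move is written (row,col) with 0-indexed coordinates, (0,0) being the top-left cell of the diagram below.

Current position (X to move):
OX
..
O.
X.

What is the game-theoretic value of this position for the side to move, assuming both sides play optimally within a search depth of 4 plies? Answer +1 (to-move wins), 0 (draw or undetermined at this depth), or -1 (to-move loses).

ply 1, X at OX/../O./X. | (1,0)=+0→OX/X./O./X.*; (1,1)=-1→OX/.X/O./X.; (2,1)=-1→OX/../OX/X.; (3,1)=-1→OX/../O./XX
ply 2, O at OX/X./O./X. | (1,1)=+0→OX/XO/O./X.*; (2,1)=+0→OX/X./OO/X.; (3,1)=+0→OX/X./O./XO
ply 3, X at OX/XO/O./X. | (2,1)=+0→OX/XO/OX/X.*; (3,1)=+0→OX/XO/O./XX
ply 4, O at OX/XO/OX/X. | (3,1)=+0→OX/XO/OX/XO*
ply 5: OX/XO/OX/XO is terminal +0 (X); from OX/../O./X. depth 4

value(OX/../O./X., X) = 0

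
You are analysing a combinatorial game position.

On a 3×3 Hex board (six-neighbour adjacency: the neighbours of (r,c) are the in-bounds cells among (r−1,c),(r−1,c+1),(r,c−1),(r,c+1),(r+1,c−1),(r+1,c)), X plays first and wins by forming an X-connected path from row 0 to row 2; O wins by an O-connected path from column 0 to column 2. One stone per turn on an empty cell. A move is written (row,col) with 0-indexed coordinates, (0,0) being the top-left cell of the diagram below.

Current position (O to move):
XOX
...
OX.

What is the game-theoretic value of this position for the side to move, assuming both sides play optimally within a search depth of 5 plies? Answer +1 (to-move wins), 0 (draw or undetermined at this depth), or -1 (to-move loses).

value(XOX/.../OX., O) = -1

p1 O@[XOX/.../OX.]: (1,0)[XOX/O../OX.]-1* (1,1)[XOX/.O./OX.]-1 (1,2)[XOX/..O/OX.]-1 (2,2)[XOX/.../OXO]-1
p2 X@[XOX/O../OX.]: (1,1)[XOX/OX./OX.]+1* (1,2)[XOX/O.X/OX.]+1 (2,2)[XOX/O../OXX]+1
p3 O@[XOX/OX./OX.] terminal -1; root [XOX/.../OX.] d5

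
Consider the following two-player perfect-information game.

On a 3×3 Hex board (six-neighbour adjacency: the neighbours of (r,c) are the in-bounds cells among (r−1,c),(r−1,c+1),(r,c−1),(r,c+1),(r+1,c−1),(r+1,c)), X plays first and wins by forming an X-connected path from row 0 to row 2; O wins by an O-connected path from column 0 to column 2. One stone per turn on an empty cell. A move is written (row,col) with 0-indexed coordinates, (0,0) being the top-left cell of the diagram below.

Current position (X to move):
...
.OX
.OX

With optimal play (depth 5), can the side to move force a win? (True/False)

ply 1, X at .../.OX/.OX | (0,0)=-1→X../.OX/.OX; (0,1)=-1→.X./.OX/.OX; (0,2)=+1→..X/.OX/.OX*; (1,0)=+1→.../XOX/.OX; (2,0)=+1→.../.OX/XOX
ply 2: ..X/.OX/.OX is terminal -1 (O); from .../.OX/.OX depth 5

X winning at [.../.OX/.OX]: True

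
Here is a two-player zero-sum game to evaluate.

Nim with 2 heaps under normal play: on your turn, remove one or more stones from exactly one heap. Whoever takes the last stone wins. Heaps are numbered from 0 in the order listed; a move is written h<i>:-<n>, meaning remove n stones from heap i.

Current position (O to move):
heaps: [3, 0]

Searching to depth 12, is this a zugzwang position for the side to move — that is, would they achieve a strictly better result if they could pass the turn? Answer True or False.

p1 O@[(3,0)]: h0:-1[(2,0)]-1 h0:-2[(1,0)]-1 h0:-3[(0,0)]+1*
p2 X@[(0,0)] terminal -1; root [(3,0)] d12
pass branch (X moves first from the same position):
  | p1 X@[(3,0)]: h0:-1[(2,0)]-1 h0:-2[(1,0)]-1 h0:-3[(0,0)]+1*
  | p2 O@[(0,0)] terminal -1; root [(3,0)] d12
O moving scores +1; O passing scores -1

zugzwang((3,0), O) = False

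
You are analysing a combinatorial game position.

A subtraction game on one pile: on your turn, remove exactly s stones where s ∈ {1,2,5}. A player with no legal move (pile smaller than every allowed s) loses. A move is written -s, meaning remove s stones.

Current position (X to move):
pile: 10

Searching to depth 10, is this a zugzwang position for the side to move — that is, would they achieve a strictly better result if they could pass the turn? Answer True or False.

ply 1, X at 10 | -1=+1→9*; -2=-1→8; -5=-1→5
ply 2, O at 9 | -1=-1→8*; -2=-1→7; -5=-1→4
ply 3, X at 8 | -1=-1→7; -2=+1→6*; -5=+1→3
ply 4, O at 6 | -1=-1→5*; -2=-1→4; -5=-1→1
ply 5, X at 5 | -1=-1→4; -2=+1→3*; -5=+1→0
ply 6, O at 3 | -1=-1→2*; -2=-1→1
ply 7, X at 2 | -1=-1→1; -2=+1→0*
ply 8: 0 is terminal -1 (O); from 10 depth 10
suppose X passes — search the same position with O to move:
pass> ply 1, O at 10 | -1=+1→9*; -2=-1→8; -5=-1→5
pass> ply 2, X at 9 | -1=-1→8*; -2=-1→7; -5=-1→4
pass> ply 3, O at 8 | -1=-1→7; -2=+1→6*; -5=+1→3
pass> ply 4, X at 6 | -1=-1→5*; -2=-1→4; -5=-1→1
pass> ply 5, O at 5 | -1=-1→4; -2=+1→3*; -5=+1→0
pass> ply 6, X at 3 | -1=-1→2*; -2=-1→1
pass> ply 7, O at 2 | -1=-1→1; -2=+1→0*
pass> ply 8: 0 is terminal -1 (X); from 10 depth 10
for X: play +1, pass -1

zugzwang(10, X) = False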